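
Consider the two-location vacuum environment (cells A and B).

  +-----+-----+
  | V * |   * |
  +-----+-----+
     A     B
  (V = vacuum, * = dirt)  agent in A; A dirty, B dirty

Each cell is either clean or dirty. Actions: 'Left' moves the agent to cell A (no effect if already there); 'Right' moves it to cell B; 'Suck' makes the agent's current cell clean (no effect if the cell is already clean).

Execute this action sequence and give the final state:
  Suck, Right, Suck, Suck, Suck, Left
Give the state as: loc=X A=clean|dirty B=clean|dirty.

[1] after Suck: loc=A A=clean B=dirty
[2] after Right: loc=B A=clean B=dirty
[3] after Suck: loc=B A=clean B=clean
[4] after Suck: loc=B A=clean B=clean
[5] after Suck: loc=B A=clean B=clean
[6] after Left: loc=A A=clean B=clean

loc=A A=clean B=clean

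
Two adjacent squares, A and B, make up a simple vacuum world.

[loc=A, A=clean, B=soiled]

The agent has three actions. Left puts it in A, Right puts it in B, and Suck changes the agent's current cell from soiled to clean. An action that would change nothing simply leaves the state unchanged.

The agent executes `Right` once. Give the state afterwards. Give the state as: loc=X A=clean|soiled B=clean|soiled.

loc=B A=clean B=soiled

start: loc=A A=clean B=soiled
step 1/1 (Right): loc=B A=clean B=soiled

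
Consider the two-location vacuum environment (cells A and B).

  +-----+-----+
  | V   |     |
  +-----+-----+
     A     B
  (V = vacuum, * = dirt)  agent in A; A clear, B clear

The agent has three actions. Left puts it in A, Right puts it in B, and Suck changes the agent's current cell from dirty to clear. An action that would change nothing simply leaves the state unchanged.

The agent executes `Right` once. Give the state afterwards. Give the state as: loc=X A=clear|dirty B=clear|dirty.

start: loc=A A=clear B=clear
step 1/1 (Right): loc=B A=clear B=clear

loc=B A=clear B=clear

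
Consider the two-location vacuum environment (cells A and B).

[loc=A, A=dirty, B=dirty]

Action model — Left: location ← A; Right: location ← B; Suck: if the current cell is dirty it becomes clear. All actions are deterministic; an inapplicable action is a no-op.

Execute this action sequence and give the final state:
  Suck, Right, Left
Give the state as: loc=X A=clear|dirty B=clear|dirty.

loc=A A=clear B=dirty

t=1 Suck ⇒ loc=A A=clear B=dirty
t=2 Right ⇒ loc=B A=clear B=dirty
t=3 Left ⇒ loc=A A=clear B=dirty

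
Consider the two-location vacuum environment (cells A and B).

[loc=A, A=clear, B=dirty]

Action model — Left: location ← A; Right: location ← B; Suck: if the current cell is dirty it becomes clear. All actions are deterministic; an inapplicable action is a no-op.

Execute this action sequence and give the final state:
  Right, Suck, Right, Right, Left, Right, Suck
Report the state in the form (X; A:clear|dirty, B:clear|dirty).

1) do Right; now (B; A:clear, B:dirty)
2) do Suck; now (B; A:clear, B:clear)
3) do Right; now (B; A:clear, B:clear)
4) do Right; now (B; A:clear, B:clear)
5) do Left; now (A; A:clear, B:clear)
6) do Right; now (B; A:clear, B:clear)
7) do Suck; now (B; A:clear, B:clear)

(B; A:clear, B:clear)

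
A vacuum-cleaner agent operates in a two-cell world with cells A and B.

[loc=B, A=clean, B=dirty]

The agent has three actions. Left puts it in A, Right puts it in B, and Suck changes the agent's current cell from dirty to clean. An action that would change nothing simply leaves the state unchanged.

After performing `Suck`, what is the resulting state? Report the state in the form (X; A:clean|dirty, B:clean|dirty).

(B; A:clean, B:clean)

start: (B; A:clean, B:dirty)
1. Suck → (B; A:clean, B:clean)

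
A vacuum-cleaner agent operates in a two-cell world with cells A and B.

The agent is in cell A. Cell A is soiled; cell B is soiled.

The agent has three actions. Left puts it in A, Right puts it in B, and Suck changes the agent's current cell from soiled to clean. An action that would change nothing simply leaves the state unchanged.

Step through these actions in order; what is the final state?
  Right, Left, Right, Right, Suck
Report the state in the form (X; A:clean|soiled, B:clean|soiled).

(B; A:soiled, B:clean)

[1] after Right: (B; A:soiled, B:soiled)
[2] after Left: (A; A:soiled, B:soiled)
[3] after Right: (B; A:soiled, B:soiled)
[4] after Right: (B; A:soiled, B:soiled)
[5] after Suck: (B; A:soiled, B:clean)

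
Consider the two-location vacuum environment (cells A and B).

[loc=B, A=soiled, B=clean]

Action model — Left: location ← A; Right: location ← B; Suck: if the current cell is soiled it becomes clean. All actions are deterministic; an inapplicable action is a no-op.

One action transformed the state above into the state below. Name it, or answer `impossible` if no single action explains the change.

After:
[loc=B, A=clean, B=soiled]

impossible

try  Left: loc=A A=soiled B=clean
try Right: loc=B A=soiled B=clean
try  Suck: loc=B A=soiled B=clean
no single action produces the after-state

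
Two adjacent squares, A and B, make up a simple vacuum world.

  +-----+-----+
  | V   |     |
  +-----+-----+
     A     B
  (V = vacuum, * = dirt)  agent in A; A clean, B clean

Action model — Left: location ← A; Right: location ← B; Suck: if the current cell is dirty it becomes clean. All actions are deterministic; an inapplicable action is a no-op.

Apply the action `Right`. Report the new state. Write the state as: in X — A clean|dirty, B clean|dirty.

start: in A — A clean, B clean
1) do Right; now in B — A clean, B clean

in B — A clean, B clean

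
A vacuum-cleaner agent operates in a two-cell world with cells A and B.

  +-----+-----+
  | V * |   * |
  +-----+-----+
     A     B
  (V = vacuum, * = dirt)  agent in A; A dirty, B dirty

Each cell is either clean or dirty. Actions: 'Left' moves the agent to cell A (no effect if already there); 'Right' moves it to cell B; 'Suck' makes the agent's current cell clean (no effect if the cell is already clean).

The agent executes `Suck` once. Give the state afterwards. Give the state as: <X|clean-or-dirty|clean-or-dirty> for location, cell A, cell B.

start: <A|dirty|dirty>
1) do Suck; now <A|clean|dirty>

<A|clean|dirty>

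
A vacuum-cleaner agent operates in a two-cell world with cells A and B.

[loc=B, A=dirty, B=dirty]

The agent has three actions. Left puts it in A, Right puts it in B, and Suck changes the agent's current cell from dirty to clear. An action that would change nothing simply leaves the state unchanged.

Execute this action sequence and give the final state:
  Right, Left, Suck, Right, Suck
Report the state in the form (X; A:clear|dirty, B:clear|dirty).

(B; A:clear, B:clear)

1) do Right; now (B; A:dirty, B:dirty)
2) do Left; now (A; A:dirty, B:dirty)
3) do Suck; now (A; A:clear, B:dirty)
4) do Right; now (B; A:clear, B:dirty)
5) do Suck; now (B; A:clear, B:clear)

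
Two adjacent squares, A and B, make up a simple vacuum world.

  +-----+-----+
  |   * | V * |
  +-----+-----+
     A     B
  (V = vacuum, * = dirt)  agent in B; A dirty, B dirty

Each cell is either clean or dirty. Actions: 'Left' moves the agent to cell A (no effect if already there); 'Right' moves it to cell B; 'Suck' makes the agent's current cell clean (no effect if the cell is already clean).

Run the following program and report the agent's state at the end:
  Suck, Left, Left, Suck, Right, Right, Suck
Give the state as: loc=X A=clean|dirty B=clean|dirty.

loc=B A=clean B=clean

Suck (#1): loc=B A=dirty B=clean
Left (#2): loc=A A=dirty B=clean
Left (#3): loc=A A=dirty B=clean
Suck (#4): loc=A A=clean B=clean
Right (#5): loc=B A=clean B=clean
Right (#6): loc=B A=clean B=clean
Suck (#7): loc=B A=clean B=clean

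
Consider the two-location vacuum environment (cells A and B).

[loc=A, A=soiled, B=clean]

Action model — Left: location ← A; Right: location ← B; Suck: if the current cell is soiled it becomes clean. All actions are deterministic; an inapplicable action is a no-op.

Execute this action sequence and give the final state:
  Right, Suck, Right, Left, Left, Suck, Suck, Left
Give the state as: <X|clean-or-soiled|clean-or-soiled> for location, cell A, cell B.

<A|clean|clean>

Right (#1): <B|soiled|clean>
Suck (#2): <B|soiled|clean>
Right (#3): <B|soiled|clean>
Left (#4): <A|soiled|clean>
Left (#5): <A|soiled|clean>
Suck (#6): <A|clean|clean>
Suck (#7): <A|clean|clean>
Left (#8): <A|clean|clean>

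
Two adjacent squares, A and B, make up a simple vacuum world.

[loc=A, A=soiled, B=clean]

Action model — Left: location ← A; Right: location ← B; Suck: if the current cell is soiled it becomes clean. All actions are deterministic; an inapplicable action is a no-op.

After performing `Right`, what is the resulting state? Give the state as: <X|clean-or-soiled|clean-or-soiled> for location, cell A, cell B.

<B|soiled|clean>

start: <A|soiled|clean>
1. Right → <B|soiled|clean>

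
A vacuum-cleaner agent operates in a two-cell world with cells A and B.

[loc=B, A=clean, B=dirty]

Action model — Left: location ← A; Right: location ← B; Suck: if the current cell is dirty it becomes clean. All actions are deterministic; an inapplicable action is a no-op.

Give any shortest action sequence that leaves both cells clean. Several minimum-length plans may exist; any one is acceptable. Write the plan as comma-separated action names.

Suck

[1] after Suck: loc=B A=clean B=clean
min 1: B is dirty, one Suck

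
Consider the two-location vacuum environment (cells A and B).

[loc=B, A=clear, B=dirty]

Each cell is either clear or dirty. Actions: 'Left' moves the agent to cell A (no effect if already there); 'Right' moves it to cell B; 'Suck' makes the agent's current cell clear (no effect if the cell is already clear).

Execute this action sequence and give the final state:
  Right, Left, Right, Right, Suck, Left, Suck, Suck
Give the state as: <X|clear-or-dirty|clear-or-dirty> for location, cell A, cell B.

step 1/8 (Right): <B|clear|dirty>
step 2/8 (Left): <A|clear|dirty>
step 3/8 (Right): <B|clear|dirty>
step 4/8 (Right): <B|clear|dirty>
step 5/8 (Suck): <B|clear|clear>
step 6/8 (Left): <A|clear|clear>
step 7/8 (Suck): <A|clear|clear>
step 8/8 (Suck): <A|clear|clear>

<A|clear|clear>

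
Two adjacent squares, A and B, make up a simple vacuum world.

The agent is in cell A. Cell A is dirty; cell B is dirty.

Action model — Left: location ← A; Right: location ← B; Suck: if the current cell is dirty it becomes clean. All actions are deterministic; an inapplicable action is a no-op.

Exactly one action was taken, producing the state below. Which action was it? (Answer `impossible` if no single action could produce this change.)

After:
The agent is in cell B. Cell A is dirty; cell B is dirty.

Right

try  Left: <A|dirty|dirty>
try Right: <B|dirty|dirty>  ← match
try  Suck: <A|clean|dirty>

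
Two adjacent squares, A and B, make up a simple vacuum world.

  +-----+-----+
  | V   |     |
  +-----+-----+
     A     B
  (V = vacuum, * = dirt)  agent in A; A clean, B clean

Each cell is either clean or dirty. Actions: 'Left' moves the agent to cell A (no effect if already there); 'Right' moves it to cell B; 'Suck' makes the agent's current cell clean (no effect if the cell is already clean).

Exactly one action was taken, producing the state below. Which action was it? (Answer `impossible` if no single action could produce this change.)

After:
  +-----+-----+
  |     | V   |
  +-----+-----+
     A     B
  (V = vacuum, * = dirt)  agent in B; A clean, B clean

Right

try  Left: in A — A clean, B clean
try Right: in B — A clean, B clean  ← match
try  Suck: in A — A clean, B clean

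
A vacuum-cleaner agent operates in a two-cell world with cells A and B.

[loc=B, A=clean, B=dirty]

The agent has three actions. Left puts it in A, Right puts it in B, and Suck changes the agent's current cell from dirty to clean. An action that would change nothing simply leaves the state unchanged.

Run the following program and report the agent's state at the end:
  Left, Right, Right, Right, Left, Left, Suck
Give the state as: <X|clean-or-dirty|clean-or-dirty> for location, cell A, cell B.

[1] after Left: <A|clean|dirty>
[2] after Right: <B|clean|dirty>
[3] after Right: <B|clean|dirty>
[4] after Right: <B|clean|dirty>
[5] after Left: <A|clean|dirty>
[6] after Left: <A|clean|dirty>
[7] after Suck: <A|clean|dirty>

<A|clean|dirty>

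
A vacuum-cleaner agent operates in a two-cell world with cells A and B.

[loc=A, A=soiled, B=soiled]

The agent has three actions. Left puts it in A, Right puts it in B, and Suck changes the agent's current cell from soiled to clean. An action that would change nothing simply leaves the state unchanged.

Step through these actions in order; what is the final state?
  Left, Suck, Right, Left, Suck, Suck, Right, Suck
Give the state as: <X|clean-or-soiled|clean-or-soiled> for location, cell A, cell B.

1. Left → <A|soiled|soiled>
2. Suck → <A|clean|soiled>
3. Right → <B|clean|soiled>
4. Left → <A|clean|soiled>
5. Suck → <A|clean|soiled>
6. Suck → <A|clean|soiled>
7. Right → <B|clean|soiled>
8. Suck → <B|clean|clean>

<B|clean|clean>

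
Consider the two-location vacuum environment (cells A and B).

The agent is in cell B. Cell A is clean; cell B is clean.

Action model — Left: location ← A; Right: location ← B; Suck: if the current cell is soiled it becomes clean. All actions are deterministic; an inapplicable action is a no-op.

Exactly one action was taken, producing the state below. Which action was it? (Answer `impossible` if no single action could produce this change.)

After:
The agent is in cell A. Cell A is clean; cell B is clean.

Left

try  Left: (A; A:clean, B:clean)  ← match
try Right: (B; A:clean, B:clean)
try  Suck: (B; A:clean, B:clean)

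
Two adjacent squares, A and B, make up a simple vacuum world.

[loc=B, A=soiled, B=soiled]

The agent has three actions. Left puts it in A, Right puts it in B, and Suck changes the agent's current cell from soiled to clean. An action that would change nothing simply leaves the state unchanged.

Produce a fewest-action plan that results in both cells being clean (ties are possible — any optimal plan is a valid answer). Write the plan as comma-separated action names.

t=1 Suck ⇒ in B — A soiled, B clean
t=2 Left ⇒ in A — A soiled, B clean
t=3 Suck ⇒ in A — A clean, B clean
min 3: Suck B + move + Suck A

Suck, Left, Suck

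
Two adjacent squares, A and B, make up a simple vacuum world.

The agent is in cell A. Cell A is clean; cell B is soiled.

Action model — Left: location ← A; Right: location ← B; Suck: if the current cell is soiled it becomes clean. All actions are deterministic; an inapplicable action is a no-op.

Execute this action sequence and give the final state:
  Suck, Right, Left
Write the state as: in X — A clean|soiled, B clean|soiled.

Suck (#1): in A — A clean, B soiled
Right (#2): in B — A clean, B soiled
Left (#3): in A — A clean, B soiled

in A — A clean, B soiled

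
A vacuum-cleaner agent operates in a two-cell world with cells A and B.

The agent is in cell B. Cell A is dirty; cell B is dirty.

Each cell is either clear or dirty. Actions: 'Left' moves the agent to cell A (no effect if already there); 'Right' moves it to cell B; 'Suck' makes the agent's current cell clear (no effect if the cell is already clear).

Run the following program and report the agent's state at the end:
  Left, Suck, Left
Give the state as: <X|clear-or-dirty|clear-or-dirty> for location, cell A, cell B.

t=1 Left ⇒ <A|dirty|dirty>
t=2 Suck ⇒ <A|clear|dirty>
t=3 Left ⇒ <A|clear|dirty>

<A|clear|dirty>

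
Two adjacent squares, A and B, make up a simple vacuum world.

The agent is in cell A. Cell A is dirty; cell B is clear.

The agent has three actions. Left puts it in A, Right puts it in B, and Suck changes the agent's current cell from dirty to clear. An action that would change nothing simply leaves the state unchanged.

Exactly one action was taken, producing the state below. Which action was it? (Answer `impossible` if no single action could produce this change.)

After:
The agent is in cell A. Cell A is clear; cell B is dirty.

try  Left: loc=A A=dirty B=clear
try Right: loc=B A=dirty B=clear
try  Suck: loc=A A=clear B=clear
no single action produces the after-state

impossible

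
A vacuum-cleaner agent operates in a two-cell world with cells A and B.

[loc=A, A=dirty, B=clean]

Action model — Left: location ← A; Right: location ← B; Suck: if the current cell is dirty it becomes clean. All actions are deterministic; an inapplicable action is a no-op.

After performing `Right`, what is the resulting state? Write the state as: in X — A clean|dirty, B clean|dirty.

in B — A dirty, B clean

start: in A — A dirty, B clean
t=1 Right ⇒ in B — A dirty, B clean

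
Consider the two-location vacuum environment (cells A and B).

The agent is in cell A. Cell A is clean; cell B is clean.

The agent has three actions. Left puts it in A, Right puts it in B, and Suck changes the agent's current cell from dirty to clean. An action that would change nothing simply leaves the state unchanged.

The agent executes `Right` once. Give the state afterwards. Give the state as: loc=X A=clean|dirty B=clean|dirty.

start: loc=A A=clean B=clean
1. Right → loc=B A=clean B=clean

loc=B A=clean B=clean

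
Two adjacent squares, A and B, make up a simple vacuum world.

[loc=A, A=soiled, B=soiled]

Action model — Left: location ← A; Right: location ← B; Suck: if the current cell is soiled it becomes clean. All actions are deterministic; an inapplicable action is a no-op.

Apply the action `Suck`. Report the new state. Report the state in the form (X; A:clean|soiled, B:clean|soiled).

(A; A:clean, B:soiled)

start: (A; A:soiled, B:soiled)
[1] after Suck: (A; A:clean, B:soiled)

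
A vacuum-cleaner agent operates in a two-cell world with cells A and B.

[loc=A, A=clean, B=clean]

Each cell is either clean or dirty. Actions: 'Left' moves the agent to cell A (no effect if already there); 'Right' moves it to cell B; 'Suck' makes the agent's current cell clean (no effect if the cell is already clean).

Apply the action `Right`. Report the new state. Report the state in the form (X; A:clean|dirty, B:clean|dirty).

(B; A:clean, B:clean)

start: (A; A:clean, B:clean)
1) do Right; now (B; A:clean, B:clean)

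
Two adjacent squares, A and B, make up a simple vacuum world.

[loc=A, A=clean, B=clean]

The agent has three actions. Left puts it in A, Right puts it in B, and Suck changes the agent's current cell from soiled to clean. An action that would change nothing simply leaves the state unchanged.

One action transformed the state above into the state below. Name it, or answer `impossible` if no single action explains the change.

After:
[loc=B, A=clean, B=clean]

try  Left: <A|clean|clean>
try Right: <B|clean|clean>  ← match
try  Suck: <A|clean|clean>

Right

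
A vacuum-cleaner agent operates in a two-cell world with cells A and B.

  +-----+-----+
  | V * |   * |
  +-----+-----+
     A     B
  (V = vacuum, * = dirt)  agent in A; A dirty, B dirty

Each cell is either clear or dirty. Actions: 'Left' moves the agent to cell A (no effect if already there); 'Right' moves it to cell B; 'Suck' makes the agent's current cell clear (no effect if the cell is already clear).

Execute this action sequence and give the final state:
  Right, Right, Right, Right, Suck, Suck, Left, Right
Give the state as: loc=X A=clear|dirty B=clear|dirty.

1) do Right; now loc=B A=dirty B=dirty
2) do Right; now loc=B A=dirty B=dirty
3) do Right; now loc=B A=dirty B=dirty
4) do Right; now loc=B A=dirty B=dirty
5) do Suck; now loc=B A=dirty B=clear
6) do Suck; now loc=B A=dirty B=clear
7) do Left; now loc=A A=dirty B=clear
8) do Right; now loc=B A=dirty B=clear

loc=B A=dirty B=clear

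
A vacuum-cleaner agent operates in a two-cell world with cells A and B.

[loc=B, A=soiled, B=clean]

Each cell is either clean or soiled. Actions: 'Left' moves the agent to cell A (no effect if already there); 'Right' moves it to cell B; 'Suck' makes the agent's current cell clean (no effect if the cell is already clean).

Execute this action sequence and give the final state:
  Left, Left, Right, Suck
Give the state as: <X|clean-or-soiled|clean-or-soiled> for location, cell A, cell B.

<B|soiled|clean>

1) do Left; now <A|soiled|clean>
2) do Left; now <A|soiled|clean>
3) do Right; now <B|soiled|clean>
4) do Suck; now <B|soiled|clean>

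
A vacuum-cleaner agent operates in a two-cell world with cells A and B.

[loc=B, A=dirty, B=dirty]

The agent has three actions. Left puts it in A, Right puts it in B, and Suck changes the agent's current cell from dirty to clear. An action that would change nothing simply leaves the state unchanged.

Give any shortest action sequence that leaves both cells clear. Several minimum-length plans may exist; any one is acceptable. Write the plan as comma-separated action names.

Suck, Left, Suck

1. Suck → loc=B A=dirty B=clear
2. Left → loc=A A=dirty B=clear
3. Suck → loc=A A=clear B=clear
min 3: Suck B + move + Suck A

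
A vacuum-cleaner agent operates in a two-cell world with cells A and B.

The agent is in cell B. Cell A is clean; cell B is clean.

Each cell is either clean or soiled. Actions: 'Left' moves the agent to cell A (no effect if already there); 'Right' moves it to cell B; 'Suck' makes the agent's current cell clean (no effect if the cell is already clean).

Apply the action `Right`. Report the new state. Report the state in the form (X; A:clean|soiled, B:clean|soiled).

start: (B; A:clean, B:clean)
[1] after Right: (B; A:clean, B:clean)

(B; A:clean, B:clean)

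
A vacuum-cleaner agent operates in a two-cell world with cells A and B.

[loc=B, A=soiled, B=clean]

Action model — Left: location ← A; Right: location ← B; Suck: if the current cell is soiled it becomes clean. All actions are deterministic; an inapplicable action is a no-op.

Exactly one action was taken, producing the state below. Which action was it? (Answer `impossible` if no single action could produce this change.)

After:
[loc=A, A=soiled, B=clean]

Left

try  Left: (A; A:soiled, B:clean)  ← match
try Right: (B; A:soiled, B:clean)
try  Suck: (B; A:soiled, B:clean)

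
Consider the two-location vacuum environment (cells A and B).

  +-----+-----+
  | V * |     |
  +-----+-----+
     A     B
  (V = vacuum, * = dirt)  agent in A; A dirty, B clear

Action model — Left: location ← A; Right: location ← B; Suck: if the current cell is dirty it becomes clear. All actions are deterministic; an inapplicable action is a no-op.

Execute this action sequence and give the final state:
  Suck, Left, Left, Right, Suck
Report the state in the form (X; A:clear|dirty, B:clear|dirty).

1) do Suck; now (A; A:clear, B:clear)
2) do Left; now (A; A:clear, B:clear)
3) do Left; now (A; A:clear, B:clear)
4) do Right; now (B; A:clear, B:clear)
5) do Suck; now (B; A:clear, B:clear)

(B; A:clear, B:clear)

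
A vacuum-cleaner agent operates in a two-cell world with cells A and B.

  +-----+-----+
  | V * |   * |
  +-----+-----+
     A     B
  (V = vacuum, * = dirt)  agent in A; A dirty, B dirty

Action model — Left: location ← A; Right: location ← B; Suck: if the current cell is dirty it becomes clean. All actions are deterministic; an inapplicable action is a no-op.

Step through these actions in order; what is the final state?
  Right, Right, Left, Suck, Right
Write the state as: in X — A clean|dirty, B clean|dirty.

in B — A clean, B dirty

t=1 Right ⇒ in B — A dirty, B dirty
t=2 Right ⇒ in B — A dirty, B dirty
t=3 Left ⇒ in A — A dirty, B dirty
t=4 Suck ⇒ in A — A clean, B dirty
t=5 Right ⇒ in B — A clean, B dirty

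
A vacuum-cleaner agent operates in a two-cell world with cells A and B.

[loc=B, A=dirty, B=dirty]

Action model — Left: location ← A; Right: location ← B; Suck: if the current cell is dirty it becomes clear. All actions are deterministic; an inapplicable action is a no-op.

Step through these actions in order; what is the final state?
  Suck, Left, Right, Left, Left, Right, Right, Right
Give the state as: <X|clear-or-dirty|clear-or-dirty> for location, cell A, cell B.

1. Suck → <B|dirty|clear>
2. Left → <A|dirty|clear>
3. Right → <B|dirty|clear>
4. Left → <A|dirty|clear>
5. Left → <A|dirty|clear>
6. Right → <B|dirty|clear>
7. Right → <B|dirty|clear>
8. Right → <B|dirty|clear>

<B|dirty|clear>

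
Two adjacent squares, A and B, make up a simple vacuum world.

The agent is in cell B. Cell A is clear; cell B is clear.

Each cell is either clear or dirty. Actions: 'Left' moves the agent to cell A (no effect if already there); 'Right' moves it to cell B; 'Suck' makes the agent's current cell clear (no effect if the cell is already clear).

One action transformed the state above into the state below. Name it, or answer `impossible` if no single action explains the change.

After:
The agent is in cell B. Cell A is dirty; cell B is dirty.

impossible

try  Left: in A — A clear, B clear
try Right: in B — A clear, B clear
try  Suck: in B — A clear, B clear
no single action produces the after-state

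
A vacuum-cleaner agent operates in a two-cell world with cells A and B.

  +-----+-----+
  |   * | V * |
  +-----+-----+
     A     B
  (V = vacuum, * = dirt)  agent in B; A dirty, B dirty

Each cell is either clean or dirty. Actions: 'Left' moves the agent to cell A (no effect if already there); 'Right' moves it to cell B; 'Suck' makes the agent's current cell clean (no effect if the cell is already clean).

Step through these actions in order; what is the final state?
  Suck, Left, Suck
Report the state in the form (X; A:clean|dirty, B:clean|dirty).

step 1/3 (Suck): (B; A:dirty, B:clean)
step 2/3 (Left): (A; A:dirty, B:clean)
step 3/3 (Suck): (A; A:clean, B:clean)

(A; A:clean, B:clean)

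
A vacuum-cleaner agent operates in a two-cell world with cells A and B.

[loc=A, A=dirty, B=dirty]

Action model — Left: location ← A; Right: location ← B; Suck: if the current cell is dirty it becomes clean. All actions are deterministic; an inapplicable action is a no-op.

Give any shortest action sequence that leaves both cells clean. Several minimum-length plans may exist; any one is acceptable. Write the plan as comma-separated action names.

Suck, Right, Suck

Suck (#1): loc=A A=clean B=dirty
Right (#2): loc=B A=clean B=dirty
Suck (#3): loc=B A=clean B=clean
min 3: Suck A + move + Suck B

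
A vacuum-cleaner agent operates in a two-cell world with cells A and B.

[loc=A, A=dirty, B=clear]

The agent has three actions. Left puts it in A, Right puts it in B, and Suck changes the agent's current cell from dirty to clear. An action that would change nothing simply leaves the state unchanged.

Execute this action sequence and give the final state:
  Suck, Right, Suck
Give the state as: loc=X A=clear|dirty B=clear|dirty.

loc=B A=clear B=clear

1. Suck → loc=A A=clear B=clear
2. Right → loc=B A=clear B=clear
3. Suck → loc=B A=clear B=clear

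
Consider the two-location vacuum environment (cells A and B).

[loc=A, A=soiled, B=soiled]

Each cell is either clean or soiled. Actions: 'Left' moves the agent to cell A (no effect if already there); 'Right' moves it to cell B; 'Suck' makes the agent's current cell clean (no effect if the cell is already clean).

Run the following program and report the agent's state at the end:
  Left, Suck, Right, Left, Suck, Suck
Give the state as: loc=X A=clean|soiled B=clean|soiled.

[1] after Left: loc=A A=soiled B=soiled
[2] after Suck: loc=A A=clean B=soiled
[3] after Right: loc=B A=clean B=soiled
[4] after Left: loc=A A=clean B=soiled
[5] after Suck: loc=A A=clean B=soiled
[6] after Suck: loc=A A=clean B=soiled

loc=A A=clean B=soiled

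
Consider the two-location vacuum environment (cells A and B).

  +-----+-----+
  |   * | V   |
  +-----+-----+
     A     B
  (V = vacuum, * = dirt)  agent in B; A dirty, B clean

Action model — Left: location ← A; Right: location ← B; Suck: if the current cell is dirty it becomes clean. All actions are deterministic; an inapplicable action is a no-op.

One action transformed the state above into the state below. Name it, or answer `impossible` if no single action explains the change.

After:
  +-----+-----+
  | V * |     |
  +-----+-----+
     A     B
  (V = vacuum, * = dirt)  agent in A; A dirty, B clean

Left

try  Left: in A — A dirty, B clean  ← match
try Right: in B — A dirty, B clean
try  Suck: in B — A dirty, B clean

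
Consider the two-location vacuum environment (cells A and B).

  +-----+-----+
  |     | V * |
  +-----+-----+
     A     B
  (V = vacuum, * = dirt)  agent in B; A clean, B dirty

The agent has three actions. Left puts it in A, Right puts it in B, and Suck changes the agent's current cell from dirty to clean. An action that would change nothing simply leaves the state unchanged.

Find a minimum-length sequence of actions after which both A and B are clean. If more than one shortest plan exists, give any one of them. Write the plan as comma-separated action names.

step 1/1 (Suck): loc=B A=clean B=clean
min 1: B is dirty, one Suck

Suck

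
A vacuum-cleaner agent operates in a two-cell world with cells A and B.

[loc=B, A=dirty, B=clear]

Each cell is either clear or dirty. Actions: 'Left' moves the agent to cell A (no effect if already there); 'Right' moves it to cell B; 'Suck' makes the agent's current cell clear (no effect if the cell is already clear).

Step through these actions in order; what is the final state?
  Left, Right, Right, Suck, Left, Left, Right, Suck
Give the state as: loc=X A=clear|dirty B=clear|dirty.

loc=B A=dirty B=clear

Left (#1): loc=A A=dirty B=clear
Right (#2): loc=B A=dirty B=clear
Right (#3): loc=B A=dirty B=clear
Suck (#4): loc=B A=dirty B=clear
Left (#5): loc=A A=dirty B=clear
Left (#6): loc=A A=dirty B=clear
Right (#7): loc=B A=dirty B=clear
Suck (#8): loc=B A=dirty B=clear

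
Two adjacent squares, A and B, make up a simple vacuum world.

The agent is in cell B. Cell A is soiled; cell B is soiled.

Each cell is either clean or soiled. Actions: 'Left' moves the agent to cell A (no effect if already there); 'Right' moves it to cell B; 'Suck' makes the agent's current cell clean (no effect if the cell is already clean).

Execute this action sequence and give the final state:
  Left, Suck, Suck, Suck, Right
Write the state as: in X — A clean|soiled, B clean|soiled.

1) do Left; now in A — A soiled, B soiled
2) do Suck; now in A — A clean, B soiled
3) do Suck; now in A — A clean, B soiled
4) do Suck; now in A — A clean, B soiled
5) do Right; now in B — A clean, B soiled

in B — A clean, B soiled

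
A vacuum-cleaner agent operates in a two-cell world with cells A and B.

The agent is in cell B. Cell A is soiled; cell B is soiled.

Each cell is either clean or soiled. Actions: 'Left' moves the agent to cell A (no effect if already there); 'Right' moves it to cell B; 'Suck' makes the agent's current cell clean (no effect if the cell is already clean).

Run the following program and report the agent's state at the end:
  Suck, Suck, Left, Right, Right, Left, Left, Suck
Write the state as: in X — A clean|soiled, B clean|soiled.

step 1/8 (Suck): in B — A soiled, B clean
step 2/8 (Suck): in B — A soiled, B clean
step 3/8 (Left): in A — A soiled, B clean
step 4/8 (Right): in B — A soiled, B clean
step 5/8 (Right): in B — A soiled, B clean
step 6/8 (Left): in A — A soiled, B clean
step 7/8 (Left): in A — A soiled, B clean
step 8/8 (Suck): in A — A clean, B clean

in A — A clean, B clean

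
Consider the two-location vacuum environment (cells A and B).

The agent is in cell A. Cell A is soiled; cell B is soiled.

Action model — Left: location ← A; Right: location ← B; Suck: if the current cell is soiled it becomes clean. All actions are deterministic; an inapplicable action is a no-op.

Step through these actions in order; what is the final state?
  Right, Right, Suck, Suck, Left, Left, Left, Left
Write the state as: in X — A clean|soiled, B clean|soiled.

Right (#1): in B — A soiled, B soiled
Right (#2): in B — A soiled, B soiled
Suck (#3): in B — A soiled, B clean
Suck (#4): in B — A soiled, B clean
Left (#5): in A — A soiled, B clean
Left (#6): in A — A soiled, B clean
Left (#7): in A — A soiled, B clean
Left (#8): in A — A soiled, B clean

in A — A soiled, B clean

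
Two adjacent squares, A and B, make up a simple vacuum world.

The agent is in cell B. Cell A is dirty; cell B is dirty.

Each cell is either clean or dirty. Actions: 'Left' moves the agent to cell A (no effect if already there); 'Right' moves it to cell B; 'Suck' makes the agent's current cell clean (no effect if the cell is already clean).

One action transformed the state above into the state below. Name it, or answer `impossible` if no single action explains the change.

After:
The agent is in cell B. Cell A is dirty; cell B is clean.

Suck

try  Left: <A|dirty|dirty>
try Right: <B|dirty|dirty>
try  Suck: <B|dirty|clean>  ← match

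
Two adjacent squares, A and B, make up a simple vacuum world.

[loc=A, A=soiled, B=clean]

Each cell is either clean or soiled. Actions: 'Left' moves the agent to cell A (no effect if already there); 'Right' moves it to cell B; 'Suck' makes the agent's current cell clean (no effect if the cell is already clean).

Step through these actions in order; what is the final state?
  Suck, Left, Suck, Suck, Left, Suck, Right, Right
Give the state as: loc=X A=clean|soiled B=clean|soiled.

loc=B A=clean B=clean

step 1/8 (Suck): loc=A A=clean B=clean
step 2/8 (Left): loc=A A=clean B=clean
step 3/8 (Suck): loc=A A=clean B=clean
step 4/8 (Suck): loc=A A=clean B=clean
step 5/8 (Left): loc=A A=clean B=clean
step 6/8 (Suck): loc=A A=clean B=clean
step 7/8 (Right): loc=B A=clean B=clean
step 8/8 (Right): loc=B A=clean B=clean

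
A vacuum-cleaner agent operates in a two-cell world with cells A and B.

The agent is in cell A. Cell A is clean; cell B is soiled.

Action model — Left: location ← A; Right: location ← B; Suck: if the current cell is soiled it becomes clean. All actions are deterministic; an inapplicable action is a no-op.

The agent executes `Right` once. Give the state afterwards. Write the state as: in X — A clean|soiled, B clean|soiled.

start: in A — A clean, B soiled
[1] after Right: in B — A clean, B soiled

in B — A clean, B soiled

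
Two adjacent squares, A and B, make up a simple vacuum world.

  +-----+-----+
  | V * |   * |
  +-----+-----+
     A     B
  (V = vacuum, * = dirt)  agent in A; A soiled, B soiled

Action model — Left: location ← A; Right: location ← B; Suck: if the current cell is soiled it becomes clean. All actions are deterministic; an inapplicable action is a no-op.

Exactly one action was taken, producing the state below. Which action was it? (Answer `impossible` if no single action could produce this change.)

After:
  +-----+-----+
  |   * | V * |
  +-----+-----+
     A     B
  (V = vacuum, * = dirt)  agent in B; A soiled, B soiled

Right

try  Left: in A — A soiled, B soiled
try Right: in B — A soiled, B soiled  ← match
try  Suck: in A — A clean, B soiled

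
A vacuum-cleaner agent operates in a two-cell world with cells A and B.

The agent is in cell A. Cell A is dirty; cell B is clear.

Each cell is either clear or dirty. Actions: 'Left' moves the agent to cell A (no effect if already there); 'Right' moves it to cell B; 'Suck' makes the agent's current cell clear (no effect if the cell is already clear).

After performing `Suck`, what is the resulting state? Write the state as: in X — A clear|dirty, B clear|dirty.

in A — A clear, B clear

start: in A — A dirty, B clear
[1] after Suck: in A — A clear, B clear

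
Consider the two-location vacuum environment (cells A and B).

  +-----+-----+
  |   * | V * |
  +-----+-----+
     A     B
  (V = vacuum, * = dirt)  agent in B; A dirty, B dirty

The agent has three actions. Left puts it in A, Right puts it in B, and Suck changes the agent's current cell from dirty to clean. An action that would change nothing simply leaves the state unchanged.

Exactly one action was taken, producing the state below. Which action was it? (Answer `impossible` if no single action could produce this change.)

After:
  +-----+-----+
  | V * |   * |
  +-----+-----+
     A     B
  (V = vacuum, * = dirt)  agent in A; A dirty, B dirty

Left

try  Left: <A|dirty|dirty>  ← match
try Right: <B|dirty|dirty>
try  Suck: <B|dirty|clean>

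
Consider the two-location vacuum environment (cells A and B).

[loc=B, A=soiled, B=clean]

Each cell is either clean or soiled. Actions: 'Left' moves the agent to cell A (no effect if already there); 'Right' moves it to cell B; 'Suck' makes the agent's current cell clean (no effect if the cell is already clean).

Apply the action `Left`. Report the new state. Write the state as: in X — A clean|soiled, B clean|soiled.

start: in B — A soiled, B clean
1) do Left; now in A — A soiled, B clean

in A — A soiled, B clean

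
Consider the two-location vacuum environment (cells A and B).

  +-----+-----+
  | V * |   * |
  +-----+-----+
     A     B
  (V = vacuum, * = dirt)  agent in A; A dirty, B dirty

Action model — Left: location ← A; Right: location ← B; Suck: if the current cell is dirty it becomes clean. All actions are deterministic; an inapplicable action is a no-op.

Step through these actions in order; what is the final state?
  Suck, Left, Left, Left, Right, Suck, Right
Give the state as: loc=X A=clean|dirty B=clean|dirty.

loc=B A=clean B=clean

1) do Suck; now loc=A A=clean B=dirty
2) do Left; now loc=A A=clean B=dirty
3) do Left; now loc=A A=clean B=dirty
4) do Left; now loc=A A=clean B=dirty
5) do Right; now loc=B A=clean B=dirty
6) do Suck; now loc=B A=clean B=clean
7) do Right; now loc=B A=clean B=clean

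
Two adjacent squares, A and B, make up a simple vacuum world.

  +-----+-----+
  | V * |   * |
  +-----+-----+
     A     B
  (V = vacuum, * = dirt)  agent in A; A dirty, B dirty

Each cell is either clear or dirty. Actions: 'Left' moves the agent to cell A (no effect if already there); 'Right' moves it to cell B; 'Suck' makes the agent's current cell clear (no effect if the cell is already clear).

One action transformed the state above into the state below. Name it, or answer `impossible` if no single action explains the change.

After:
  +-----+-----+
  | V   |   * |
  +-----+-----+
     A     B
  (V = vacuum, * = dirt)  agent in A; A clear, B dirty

try  Left: in A — A dirty, B dirty
try Right: in B — A dirty, B dirty
try  Suck: in A — A clear, B dirty  ← match

Suck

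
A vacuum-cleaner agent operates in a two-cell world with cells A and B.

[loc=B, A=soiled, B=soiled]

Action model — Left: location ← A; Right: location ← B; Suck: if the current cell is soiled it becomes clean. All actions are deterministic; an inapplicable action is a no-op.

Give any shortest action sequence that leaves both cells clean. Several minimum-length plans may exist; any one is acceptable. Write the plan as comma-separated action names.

Suck, Left, Suck

t=1 Suck ⇒ <B|soiled|clean>
t=2 Left ⇒ <A|soiled|clean>
t=3 Suck ⇒ <A|clean|clean>
min 3: Suck B + move + Suck A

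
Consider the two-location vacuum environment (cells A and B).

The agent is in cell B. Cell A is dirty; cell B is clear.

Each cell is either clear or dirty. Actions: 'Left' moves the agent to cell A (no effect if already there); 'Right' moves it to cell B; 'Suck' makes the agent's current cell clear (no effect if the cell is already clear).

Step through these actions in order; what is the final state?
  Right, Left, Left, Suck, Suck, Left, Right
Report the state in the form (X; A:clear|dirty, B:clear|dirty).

step 1/7 (Right): (B; A:dirty, B:clear)
step 2/7 (Left): (A; A:dirty, B:clear)
step 3/7 (Left): (A; A:dirty, B:clear)
step 4/7 (Suck): (A; A:clear, B:clear)
step 5/7 (Suck): (A; A:clear, B:clear)
step 6/7 (Left): (A; A:clear, B:clear)
step 7/7 (Right): (B; A:clear, B:clear)

(B; A:clear, B:clear)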